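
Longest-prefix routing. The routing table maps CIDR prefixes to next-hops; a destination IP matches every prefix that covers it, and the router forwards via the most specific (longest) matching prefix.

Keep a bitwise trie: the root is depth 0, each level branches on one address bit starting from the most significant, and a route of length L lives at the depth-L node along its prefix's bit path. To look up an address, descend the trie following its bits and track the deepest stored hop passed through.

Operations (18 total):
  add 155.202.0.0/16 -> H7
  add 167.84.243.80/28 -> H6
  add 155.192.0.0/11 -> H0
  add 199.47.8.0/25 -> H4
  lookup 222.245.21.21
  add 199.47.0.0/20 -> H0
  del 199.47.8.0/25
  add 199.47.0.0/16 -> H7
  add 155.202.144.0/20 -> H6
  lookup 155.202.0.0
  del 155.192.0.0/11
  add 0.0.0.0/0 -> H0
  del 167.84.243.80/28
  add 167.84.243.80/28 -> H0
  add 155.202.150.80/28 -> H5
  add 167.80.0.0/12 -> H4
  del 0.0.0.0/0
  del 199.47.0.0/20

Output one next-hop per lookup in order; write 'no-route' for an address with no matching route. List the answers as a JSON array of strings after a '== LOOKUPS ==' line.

Process each operation:
  add 155.202.0.0/16 -> H7 at depth 16
  add 167.84.243.80/28 -> H6 at depth 28
  add 155.192.0.0/11 -> H0 at depth 11
  add 199.47.8.0/25 -> H4 at depth 25
  ? 222.245.21.21  path d0:-→d1:-→d2:-→d3:-  best=no-route
  add 199.47.0.0/20 -> H0 at depth 20
  - 199.47.8.0/25 clear@25
  add 199.47.0.0/16 -> H7 at depth 16
  add 155.202.144.0/20 -> H6 at depth 20
  ? 155.202.0.0  path d0:-→d1:-→d2:-→d3:-→d4:-→d5:-→d6:-→d7:-→d8:-→d9:-→d10:-→d11:H0→d12:-→d13:-→d14:-→d15:-→d16:H7  best=H7
  - 155.192.0.0/11 clear@11
  add 0.0.0.0/0 -> H0 at depth 0
  - 167.84.243.80/28 clear@28
  add 167.84.243.80/28 -> H0 at depth 28
  add 155.202.150.80/28 -> H5 at depth 28
  add 167.80.0.0/12 -> H4 at depth 12
  - 0.0.0.0/0 clear@0
  - 199.47.0.0/20 clear@20

== LOOKUPS ==
["no-route","H7"]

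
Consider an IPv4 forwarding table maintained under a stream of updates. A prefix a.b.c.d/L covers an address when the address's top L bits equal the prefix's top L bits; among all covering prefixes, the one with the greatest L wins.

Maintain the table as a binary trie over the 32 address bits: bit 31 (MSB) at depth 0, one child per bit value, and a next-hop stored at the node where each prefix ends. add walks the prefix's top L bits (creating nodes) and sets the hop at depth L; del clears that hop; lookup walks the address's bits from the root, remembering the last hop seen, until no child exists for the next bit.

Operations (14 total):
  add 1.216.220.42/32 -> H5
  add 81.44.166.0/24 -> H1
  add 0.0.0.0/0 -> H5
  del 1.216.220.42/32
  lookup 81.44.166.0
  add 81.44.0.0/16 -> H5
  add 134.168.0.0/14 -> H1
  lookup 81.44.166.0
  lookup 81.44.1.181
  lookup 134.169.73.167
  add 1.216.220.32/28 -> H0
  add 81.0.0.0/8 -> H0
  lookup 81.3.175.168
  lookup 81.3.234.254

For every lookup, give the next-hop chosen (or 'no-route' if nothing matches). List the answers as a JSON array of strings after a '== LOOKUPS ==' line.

Process each operation:
  + 1.216.220.42/32 (H5) depth=32
  + 81.44.166.0/24 (H1) depth=24
  + 0.0.0.0/0 (H5) depth=0
  - 1.216.220.42/32 clear@32
  lookup 81.44.166.0: bits 010100010010110010100110 walk d0:H5→d1:-→d2:-→d3:-→d4:-→d5:-→d6:-→d7:-→d8:-→d9:-→d10:-→d11:-→d12:-→d13:-→d14:-→d15:-→d16:-→d17:-→d18:-→d19:-→d20:-→d21:-→d22:-→d23:-→d24:H1 -> H1
  + 81.44.0.0/16 (H5) depth=16
  + 134.168.0.0/14 (H1) depth=14
  lookup 81.44.166.0: bits 010100010010110010100110 walk d0:H5→d1:-→d2:-→d3:-→d4:-→d5:-→d6:-→d7:-→d8:-→d9:-→d10:-→d11:-→d12:-→d13:-→d14:-→d15:-→d16:H5→d17:-→d18:-→d19:-→d20:-→d21:-→d22:-→d23:-→d24:H1 -> H1
  lookup 81.44.1.181: bits 0101000100101100 walk d0:H5→d1:-→d2:-→d3:-→d4:-→d5:-→d6:-→d7:-→d8:-→d9:-→d10:-→d11:-→d12:-→d13:-→d14:-→d15:-→d16:H5 -> H5
  lookup 134.169.73.167: bits 10000110101010 walk d0:H5→d1:-→d2:-→d3:-→d4:-→d5:-→d6:-→d7:-→d8:-→d9:-→d10:-→d11:-→d12:-→d13:-→d14:H1 -> H1
  + 1.216.220.32/28 (H0) depth=28
  + 81.0.0.0/8 (H0) depth=8
  lookup 81.3.175.168: bits 0101000100 walk d0:H5→d1:-→d2:-→d3:-→d4:-→d5:-→d6:-→d7:-→d8:H0→d9:-→d10:- -> H0
  lookup 81.3.234.254: bits 0101000100 walk d0:H5→d1:-→d2:-→d3:-→d4:-→d5:-→d6:-→d7:-→d8:H0→d9:-→d10:- -> H0

== LOOKUPS ==
["H1","H1","H5","H1","H0","H0"]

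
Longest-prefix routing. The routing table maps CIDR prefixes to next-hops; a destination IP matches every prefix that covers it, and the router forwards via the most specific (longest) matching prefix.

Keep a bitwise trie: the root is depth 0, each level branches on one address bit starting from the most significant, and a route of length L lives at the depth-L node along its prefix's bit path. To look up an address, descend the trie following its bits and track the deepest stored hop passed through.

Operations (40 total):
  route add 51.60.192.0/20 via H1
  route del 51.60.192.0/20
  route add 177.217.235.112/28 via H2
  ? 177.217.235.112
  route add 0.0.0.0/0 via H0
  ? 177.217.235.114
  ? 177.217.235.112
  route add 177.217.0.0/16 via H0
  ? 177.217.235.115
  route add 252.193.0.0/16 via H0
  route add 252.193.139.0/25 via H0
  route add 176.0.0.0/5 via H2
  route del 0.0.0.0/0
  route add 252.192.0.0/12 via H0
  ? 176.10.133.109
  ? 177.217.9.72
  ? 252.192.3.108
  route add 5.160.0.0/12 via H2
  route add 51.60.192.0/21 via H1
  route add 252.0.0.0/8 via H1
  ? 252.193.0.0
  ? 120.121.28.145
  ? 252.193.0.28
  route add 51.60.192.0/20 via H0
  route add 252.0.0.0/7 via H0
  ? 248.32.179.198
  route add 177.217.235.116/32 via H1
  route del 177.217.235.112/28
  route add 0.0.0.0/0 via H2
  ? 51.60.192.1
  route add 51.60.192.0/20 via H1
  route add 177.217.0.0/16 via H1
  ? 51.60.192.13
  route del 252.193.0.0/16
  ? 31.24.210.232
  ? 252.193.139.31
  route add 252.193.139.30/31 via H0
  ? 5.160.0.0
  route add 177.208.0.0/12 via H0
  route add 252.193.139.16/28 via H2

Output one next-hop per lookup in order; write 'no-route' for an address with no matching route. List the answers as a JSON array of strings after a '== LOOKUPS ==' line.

Apply in order:
  + 51.60.192.0/20 (H1) depth=20
  del 51.60.192.0/20 (clear depth 20)
  + 177.217.235.112/28 (H2) depth=28
  lookup 177.217.235.112: bits 1011000111011001111010110111 walk d0:-→d1:-→d2:-→d3:-→d4:-→d5:-→d6:-→d7:-→d8:-→d9:-→d10:-→d11:-→d12:-→d13:-→d14:-→d15:-→d16:-→d17:-→d18:-→d19:-→d20:-→d21:-→d22:-→d23:-→d24:-→d25:-→d26:-→d27:-→d28:H2 -> H2
  + 0.0.0.0/0 (H0) depth=0
  lookup 177.217.235.114: bits 1011000111011001111010110111 walk d0:H0→d1:-→d2:-→d3:-→d4:-→d5:-→d6:-→d7:-→d8:-→d9:-→d10:-→d11:-→d12:-→d13:-→d14:-→d15:-→d16:-→d17:-→d18:-→d19:-→d20:-→d21:-→d22:-→d23:-→d24:-→d25:-→d26:-→d27:-→d28:H2 -> H2
  lookup 177.217.235.112: bits 1011000111011001111010110111 walk d0:H0→d1:-→d2:-→d3:-→d4:-→d5:-→d6:-→d7:-→d8:-→d9:-→d10:-→d11:-→d12:-→d13:-→d14:-→d15:-→d16:-→d17:-→d18:-→d19:-→d20:-→d21:-→d22:-→d23:-→d24:-→d25:-→d26:-→d27:-→d28:H2 -> H2
  + 177.217.0.0/16 (H0) depth=16
  lookup 177.217.235.115: bits 1011000111011001111010110111 walk d0:H0→d1:-→d2:-→d3:-→d4:-→d5:-→d6:-→d7:-→d8:-→d9:-→d10:-→d11:-→d12:-→d13:-→d14:-→d15:-→d16:H0→d17:-→d18:-→d19:-→d20:-→d21:-→d22:-→d23:-→d24:-→d25:-→d26:-→d27:-→d28:H2 -> H2
  + 252.193.0.0/16 (H0) depth=16
  + 252.193.139.0/25 (H0) depth=25
  + 176.0.0.0/5 (H2) depth=5
  del 0.0.0.0/0 (clear depth 0)
  + 252.192.0.0/12 (H0) depth=12
  lookup 176.10.133.109: bits 1011000 walk d0:-→d1:-→d2:-→d3:-→d4:-→d5:H2→d6:-→d7:- -> H2
  lookup 177.217.9.72: bits 1011000111011001 walk d0:-→d1:-→d2:-→d3:-→d4:-→d5:H2→d6:-→d7:-→d8:-→d9:-→d10:-→d11:-→d12:-→d13:-→d14:-→d15:-→d16:H0 -> H0
  lookup 252.192.3.108: bits 111111001100000 walk d0:-→d1:-→d2:-→d3:-→d4:-→d5:-→d6:-→d7:-→d8:-→d9:-→d10:-→d11:-→d12:H0→d13:-→d14:-→d15:- -> H0
  + 5.160.0.0/12 (H2) depth=12
  + 51.60.192.0/21 (H1) depth=21
  + 252.0.0.0/8 (H1) depth=8
  lookup 252.193.0.0: bits 1111110011000001 walk d0:-→d1:-→d2:-→d3:-→d4:-→d5:-→d6:-→d7:-→d8:H1→d9:-→d10:-→d11:-→d12:H0→d13:-→d14:-→d15:-→d16:H0 -> H0
  lookup 120.121.28.145: bits 0 walk d0:-→d1:- -> no-route
  lookup 252.193.0.28: bits 1111110011000001 walk d0:-→d1:-→d2:-→d3:-→d4:-→d5:-→d6:-→d7:-→d8:H1→d9:-→d10:-→d11:-→d12:H0→d13:-→d14:-→d15:-→d16:H0 -> H0
  + 51.60.192.0/20 (H0) depth=20
  + 252.0.0.0/7 (H0) depth=7
  lookup 248.32.179.198: bits 11111 walk d0:-→d1:-→d2:-→d3:-→d4:-→d5:- -> no-route
  + 177.217.235.116/32 (H1) depth=32
  del 177.217.235.112/28 (clear depth 28)
  + 0.0.0.0/0 (H2) depth=0
  lookup 51.60.192.1: bits 001100110011110011000 walk d0:H2→d1:-→d2:-→d3:-→d4:-→d5:-→d6:-→d7:-→d8:-→d9:-→d10:-→d11:-→d12:-→d13:-→d14:-→d15:-→d16:-→d17:-→d18:-→d19:-→d20:H0→d21:H1 -> H1
  + 51.60.192.0/20 (H1) depth=20
  + 177.217.0.0/16 (H1) depth=16
  lookup 51.60.192.13: bits 001100110011110011000 walk d0:H2→d1:-→d2:-→d3:-→d4:-→d5:-→d6:-→d7:-→d8:-→d9:-→d10:-→d11:-→d12:-→d13:-→d14:-→d15:-→d16:-→d17:-→d18:-→d19:-→d20:H1→d21:H1 -> H1
  del 252.193.0.0/16 (clear depth 16)
  lookup 31.24.210.232: bits 000 walk d0:H2→d1:-→d2:-→d3:- -> H2
  lookup 252.193.139.31: bits 1111110011000001100010110 walk d0:H2→d1:-→d2:-→d3:-→d4:-→d5:-→d6:-→d7:H0→d8:H1→d9:-→d10:-→d11:-→d12:H0→d13:-→d14:-→d15:-→d16:-→d17:-→d18:-→d19:-→d20:-→d21:-→d22:-→d23:-→d24:-→d25:H0 -> H0
  + 252.193.139.30/31 (H0) depth=31
  lookup 5.160.0.0: bits 000001011010 walk d0:H2→d1:-→d2:-→d3:-→d4:-→d5:-→d6:-→d7:-→d8:-→d9:-→d10:-→d11:-→d12:H2 -> H2
  + 177.208.0.0/12 (H0) depth=12
  + 252.193.139.16/28 (H2) depth=28

== LOOKUPS ==
["H2","H2","H2","H2","H2","H0","H0","H0","no-route","H0","no-route","H1","H1","H2","H0","H2"]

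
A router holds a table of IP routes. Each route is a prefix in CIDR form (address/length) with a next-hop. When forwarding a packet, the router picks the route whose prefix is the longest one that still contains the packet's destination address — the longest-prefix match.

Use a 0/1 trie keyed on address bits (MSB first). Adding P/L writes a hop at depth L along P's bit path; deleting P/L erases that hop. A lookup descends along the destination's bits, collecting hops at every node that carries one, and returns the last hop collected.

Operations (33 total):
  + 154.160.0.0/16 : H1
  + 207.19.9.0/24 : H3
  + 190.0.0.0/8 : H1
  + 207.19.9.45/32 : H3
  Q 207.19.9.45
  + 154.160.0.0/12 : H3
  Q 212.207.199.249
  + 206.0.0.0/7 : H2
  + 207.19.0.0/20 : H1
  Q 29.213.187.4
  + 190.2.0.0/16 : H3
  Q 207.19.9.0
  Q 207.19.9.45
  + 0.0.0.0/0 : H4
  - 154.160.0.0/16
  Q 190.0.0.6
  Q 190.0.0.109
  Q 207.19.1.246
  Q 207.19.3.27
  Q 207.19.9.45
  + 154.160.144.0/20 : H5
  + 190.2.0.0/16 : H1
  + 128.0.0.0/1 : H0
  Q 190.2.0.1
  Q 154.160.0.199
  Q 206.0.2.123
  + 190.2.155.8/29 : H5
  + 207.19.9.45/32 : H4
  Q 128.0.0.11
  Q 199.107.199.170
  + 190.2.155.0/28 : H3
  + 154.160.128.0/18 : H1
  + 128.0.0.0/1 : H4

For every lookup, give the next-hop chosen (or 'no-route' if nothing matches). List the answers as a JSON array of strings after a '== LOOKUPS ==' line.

Apply in order:
  + 154.160.0.0/16 (H1) depth=16
  + 207.19.9.0/24 (H3) depth=24
  + 190.0.0.0/8 (H1) depth=8
  + 207.19.9.45/32 (H3) depth=32
  lookup 207.19.9.45: bits 11001111000100110000100100101101 walk d0:-→d1:-→d2:-→d3:-→d4:-→d5:-→d6:-→d7:-→d8:-→d9:-→d10:-→d11:-→d12:-→d13:-→d14:-→d15:-→d16:-→d17:-→d18:-→d19:-→d20:-→d21:-→d22:-→d23:-→d24:H3→d25:-→d26:-→d27:-→d28:-→d29:-→d30:-→d31:-→d32:H3 -> H3
  + 154.160.0.0/12 (H3) depth=12
  lookup 212.207.199.249: bits 110 walk d0:-→d1:-→d2:-→d3:- -> no-route
  + 206.0.0.0/7 (H2) depth=7
  + 207.19.0.0/20 (H1) depth=20
  lookup 29.213.187.4: bits ε walk d0:- -> no-route
  + 190.2.0.0/16 (H3) depth=16
  lookup 207.19.9.0: bits 11001111000100110000100100 walk d0:-→d1:-→d2:-→d3:-→d4:-→d5:-→d6:-→d7:H2→d8:-→d9:-→d10:-→d11:-→d12:-→d13:-→d14:-→d15:-→d16:-→d17:-→d18:-→d19:-→d20:H1→d21:-→d22:-→d23:-→d24:H3→d25:-→d26:- -> H3
  lookup 207.19.9.45: bits 11001111000100110000100100101101 walk d0:-→d1:-→d2:-→d3:-→d4:-→d5:-→d6:-→d7:H2→d8:-→d9:-→d10:-→d11:-→d12:-→d13:-→d14:-→d15:-→d16:-→d17:-→d18:-→d19:-→d20:H1→d21:-→d22:-→d23:-→d24:H3→d25:-→d26:-→d27:-→d28:-→d29:-→d30:-→d31:-→d32:H3 -> H3
  + 0.0.0.0/0 (H4) depth=0
  del 154.160.0.0/16 (clear depth 16)
  lookup 190.0.0.6: bits 10111110000000 walk d0:H4→d1:-→d2:-→d3:-→d4:-→d5:-→d6:-→d7:-→d8:H1→d9:-→d10:-→d11:-→d12:-→d13:-→d14:- -> H1
  lookup 190.0.0.109: bits 10111110000000 walk d0:H4→d1:-→d2:-→d3:-→d4:-→d5:-→d6:-→d7:-→d8:H1→d9:-→d10:-→d11:-→d12:-→d13:-→d14:- -> H1
  lookup 207.19.1.246: bits 11001111000100110000 walk d0:H4→d1:-→d2:-→d3:-→d4:-→d5:-→d6:-→d7:H2→d8:-→d9:-→d10:-→d11:-→d12:-→d13:-→d14:-→d15:-→d16:-→d17:-→d18:-→d19:-→d20:H1 -> H1
  lookup 207.19.3.27: bits 11001111000100110000 walk d0:H4→d1:-→d2:-→d3:-→d4:-→d5:-→d6:-→d7:H2→d8:-→d9:-→d10:-→d11:-→d12:-→d13:-→d14:-→d15:-→d16:-→d17:-→d18:-→d19:-→d20:H1 -> H1
  lookup 207.19.9.45: bits 11001111000100110000100100101101 walk d0:H4→d1:-→d2:-→d3:-→d4:-→d5:-→d6:-→d7:H2→d8:-→d9:-→d10:-→d11:-→d12:-→d13:-→d14:-→d15:-→d16:-→d17:-→d18:-→d19:-→d20:H1→d21:-→d22:-→d23:-→d24:H3→d25:-→d26:-→d27:-→d28:-→d29:-→d30:-→d31:-→d32:H3 -> H3
  + 154.160.144.0/20 (H5) depth=20
  + 190.2.0.0/16 (H1) depth=16
  + 128.0.0.0/1 (H0) depth=1
  lookup 190.2.0.1: bits 1011111000000010 walk d0:H4→d1:H0→d2:-→d3:-→d4:-→d5:-→d6:-→d7:-→d8:H1→d9:-→d10:-→d11:-→d12:-→d13:-→d14:-→d15:-→d16:H1 -> H1
  lookup 154.160.0.199: bits 1001101010100000 walk d0:H4→d1:H0→d2:-→d3:-→d4:-→d5:-→d6:-→d7:-→d8:-→d9:-→d10:-→d11:-→d12:H3→d13:-→d14:-→d15:-→d16:- -> H3
  lookup 206.0.2.123: bits 1100111 walk d0:H4→d1:H0→d2:-→d3:-→d4:-→d5:-→d6:-→d7:H2 -> H2
  + 190.2.155.8/29 (H5) depth=29
  + 207.19.9.45/32 (H4) depth=32
  lookup 128.0.0.11: bits 100 walk d0:H4→d1:H0→d2:-→d3:- -> H0
  lookup 199.107.199.170: bits 1100 walk d0:H4→d1:H0→d2:-→d3:-→d4:- -> H0
  + 190.2.155.0/28 (H3) depth=28
  + 154.160.128.0/18 (H1) depth=18
  + 128.0.0.0/1 (H4) depth=1

== LOOKUPS ==
["H3","no-route","no-route","H3","H3","H1","H1","H1","H1","H3","H1","H3","H2","H0","H0"]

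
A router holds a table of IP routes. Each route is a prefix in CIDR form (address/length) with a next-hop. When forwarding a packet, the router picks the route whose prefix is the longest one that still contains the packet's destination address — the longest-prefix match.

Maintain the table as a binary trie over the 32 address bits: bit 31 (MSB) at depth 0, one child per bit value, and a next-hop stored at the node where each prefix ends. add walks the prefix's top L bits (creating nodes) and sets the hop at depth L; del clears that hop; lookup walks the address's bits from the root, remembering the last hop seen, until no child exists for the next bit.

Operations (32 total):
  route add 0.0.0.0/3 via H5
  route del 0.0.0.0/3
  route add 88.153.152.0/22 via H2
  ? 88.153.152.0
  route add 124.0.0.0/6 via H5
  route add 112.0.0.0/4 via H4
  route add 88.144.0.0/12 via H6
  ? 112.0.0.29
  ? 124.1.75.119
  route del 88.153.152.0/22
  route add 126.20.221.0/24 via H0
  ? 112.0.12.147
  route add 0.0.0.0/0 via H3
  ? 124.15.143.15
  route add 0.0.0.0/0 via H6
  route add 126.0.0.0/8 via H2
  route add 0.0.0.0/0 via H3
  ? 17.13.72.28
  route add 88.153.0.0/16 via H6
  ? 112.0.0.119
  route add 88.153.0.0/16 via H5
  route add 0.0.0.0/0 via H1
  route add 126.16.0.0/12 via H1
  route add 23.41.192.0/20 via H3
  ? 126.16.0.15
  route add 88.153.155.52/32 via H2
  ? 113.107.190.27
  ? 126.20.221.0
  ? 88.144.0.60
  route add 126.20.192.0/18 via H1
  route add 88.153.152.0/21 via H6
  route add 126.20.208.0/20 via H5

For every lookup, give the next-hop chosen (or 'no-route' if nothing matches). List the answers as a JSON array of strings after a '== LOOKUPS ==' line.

Trace:
  add 0.0.0.0/3 -> H5 at depth 3
  - 0.0.0.0/3 clear@3
  add 88.153.152.0/22 -> H2 at depth 22
  lookup 88.153.152.0: bits 0101100010011001100110 walk d0:-→d1:-→d2:-→d3:-→d4:-→d5:-→d6:-→d7:-→d8:-→d9:-→d10:-→d11:-→d12:-→d13:-→d14:-→d15:-→d16:-→d17:-→d18:-→d19:-→d20:-→d21:-→d22:H2 -> H2
  add 124.0.0.0/6 -> H5 at depth 6
  add 112.0.0.0/4 -> H4 at depth 4
  add 88.144.0.0/12 -> H6 at depth 12
  lookup 112.0.0.29: bits 0111 walk d0:-→d1:-→d2:-→d3:-→d4:H4 -> H4
  lookup 124.1.75.119: bits 011111 walk d0:-→d1:-→d2:-→d3:-→d4:H4→d5:-→d6:H5 -> H5
  - 88.153.152.0/22 clear@22
  add 126.20.221.0/24 -> H0 at depth 24
  lookup 112.0.12.147: bits 0111 walk d0:-→d1:-→d2:-→d3:-→d4:H4 -> H4
  add 0.0.0.0/0 -> H3 at depth 0
  lookup 124.15.143.15: bits 011111 walk d0:H3→d1:-→d2:-→d3:-→d4:H4→d5:-→d6:H5 -> H5
  add 0.0.0.0/0 -> H6 at depth 0
  add 126.0.0.0/8 -> H2 at depth 8
  add 0.0.0.0/0 -> H3 at depth 0
  lookup 17.13.72.28: bits 000 walk d0:H3→d1:-→d2:-→d3:- -> H3
  add 88.153.0.0/16 -> H6 at depth 16
  lookup 112.0.0.119: bits 0111 walk d0:H3→d1:-→d2:-→d3:-→d4:H4 -> H4
  add 88.153.0.0/16 -> H5 at depth 16
  add 0.0.0.0/0 -> H1 at depth 0
  add 126.16.0.0/12 -> H1 at depth 12
  add 23.41.192.0/20 -> H3 at depth 20
  lookup 126.16.0.15: bits 0111111000010 walk d0:H1→d1:-→d2:-→d3:-→d4:H4→d5:-→d6:H5→d7:-→d8:H2→d9:-→d10:-→d11:-→d12:H1→d13:- -> H1
  add 88.153.155.52/32 -> H2 at depth 32
  lookup 113.107.190.27: bits 0111 walk d0:H1→d1:-→d2:-→d3:-→d4:H4 -> H4
  lookup 126.20.221.0: bits 011111100001010011011101 walk d0:H1→d1:-→d2:-→d3:-→d4:H4→d5:-→d6:H5→d7:-→d8:H2→d9:-→d10:-→d11:-→d12:H1→d13:-→d14:-→d15:-→d16:-→d17:-→d18:-→d19:-→d20:-→d21:-→d22:-→d23:-→d24:H0 -> H0
  lookup 88.144.0.60: bits 010110001001 walk d0:H1→d1:-→d2:-→d3:-→d4:-→d5:-→d6:-→d7:-→d8:-→d9:-→d10:-→d11:-→d12:H6 -> H6
  add 126.20.192.0/18 -> H1 at depth 18
  add 88.153.152.0/21 -> H6 at depth 21
  add 126.20.208.0/20 -> H5 at depth 20

== LOOKUPS ==
["H2","H4","H5","H4","H5","H3","H4","H1","H4","H0","H6"]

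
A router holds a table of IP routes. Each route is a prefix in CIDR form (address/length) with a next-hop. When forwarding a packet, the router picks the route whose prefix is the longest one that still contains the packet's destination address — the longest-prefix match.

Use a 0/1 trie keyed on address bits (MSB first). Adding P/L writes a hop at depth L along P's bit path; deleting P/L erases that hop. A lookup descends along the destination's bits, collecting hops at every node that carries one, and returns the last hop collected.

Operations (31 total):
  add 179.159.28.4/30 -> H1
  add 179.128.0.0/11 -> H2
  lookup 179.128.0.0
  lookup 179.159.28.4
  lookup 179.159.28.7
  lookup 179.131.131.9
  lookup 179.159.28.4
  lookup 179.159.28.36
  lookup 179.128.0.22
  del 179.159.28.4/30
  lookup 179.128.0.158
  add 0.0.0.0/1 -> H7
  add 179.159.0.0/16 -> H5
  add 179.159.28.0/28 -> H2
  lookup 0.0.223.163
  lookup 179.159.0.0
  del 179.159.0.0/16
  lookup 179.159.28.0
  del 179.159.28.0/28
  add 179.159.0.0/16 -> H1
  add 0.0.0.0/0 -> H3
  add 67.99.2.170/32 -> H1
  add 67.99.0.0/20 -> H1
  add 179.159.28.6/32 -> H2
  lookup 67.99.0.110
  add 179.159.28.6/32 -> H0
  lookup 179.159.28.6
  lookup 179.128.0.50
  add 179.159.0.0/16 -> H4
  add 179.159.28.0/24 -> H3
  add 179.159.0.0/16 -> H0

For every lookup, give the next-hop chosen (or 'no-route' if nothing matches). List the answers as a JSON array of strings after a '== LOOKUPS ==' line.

Trace:
  + 179.159.28.4/30 (H1) depth=30
  + 179.128.0.0/11 (H2) depth=11
  ? 179.128.0.0  path d0:-→d1:-→d2:-→d3:-→d4:-→d5:-→d6:-→d7:-→d8:-→d9:-→d10:-→d11:H2  best=H2
  ? 179.159.28.4  path d0:-→d1:-→d2:-→d3:-→d4:-→d5:-→d6:-→d7:-→d8:-→d9:-→d10:-→d11:H2→d12:-→d13:-→d14:-→d15:-→d16:-→d17:-→d18:-→d19:-→d20:-→d21:-→d22:-→d23:-→d24:-→d25:-→d26:-→d27:-→d28:-→d29:-→d30:H1  best=H1
  ? 179.159.28.7  path d0:-→d1:-→d2:-→d3:-→d4:-→d5:-→d6:-→d7:-→d8:-→d9:-→d10:-→d11:H2→d12:-→d13:-→d14:-→d15:-→d16:-→d17:-→d18:-→d19:-→d20:-→d21:-→d22:-→d23:-→d24:-→d25:-→d26:-→d27:-→d28:-→d29:-→d30:H1  best=H1
  ? 179.131.131.9  path d0:-→d1:-→d2:-→d3:-→d4:-→d5:-→d6:-→d7:-→d8:-→d9:-→d10:-→d11:H2  best=H2
  ? 179.159.28.4  path d0:-→d1:-→d2:-→d3:-→d4:-→d5:-→d6:-→d7:-→d8:-→d9:-→d10:-→d11:H2→d12:-→d13:-→d14:-→d15:-→d16:-→d17:-→d18:-→d19:-→d20:-→d21:-→d22:-→d23:-→d24:-→d25:-→d26:-→d27:-→d28:-→d29:-→d30:H1  best=H1
  ? 179.159.28.36  path d0:-→d1:-→d2:-→d3:-→d4:-→d5:-→d6:-→d7:-→d8:-→d9:-→d10:-→d11:H2→d12:-→d13:-→d14:-→d15:-→d16:-→d17:-→d18:-→d19:-→d20:-→d21:-→d22:-→d23:-→d24:-→d25:-→d26:-  best=H2
  ? 179.128.0.22  path d0:-→d1:-→d2:-→d3:-→d4:-→d5:-→d6:-→d7:-→d8:-→d9:-→d10:-→d11:H2  best=H2
  del 179.159.28.4/30 (clear depth 30)
  ? 179.128.0.158  path d0:-→d1:-→d2:-→d3:-→d4:-→d5:-→d6:-→d7:-→d8:-→d9:-→d10:-→d11:H2  best=H2
  + 0.0.0.0/1 (H7) depth=1
  + 179.159.0.0/16 (H5) depth=16
  + 179.159.28.0/28 (H2) depth=28
  ? 0.0.223.163  path d0:-→d1:H7  best=H7
  ? 179.159.0.0  path d0:-→d1:-→d2:-→d3:-→d4:-→d5:-→d6:-→d7:-→d8:-→d9:-→d10:-→d11:H2→d12:-→d13:-→d14:-→d15:-→d16:H5→d17:-→d18:-→d19:-  best=H5
  del 179.159.0.0/16 (clear depth 16)
  ? 179.159.28.0  path d0:-→d1:-→d2:-→d3:-→d4:-→d5:-→d6:-→d7:-→d8:-→d9:-→d10:-→d11:H2→d12:-→d13:-→d14:-→d15:-→d16:-→d17:-→d18:-→d19:-→d20:-→d21:-→d22:-→d23:-→d24:-→d25:-→d26:-→d27:-→d28:H2→d29:-  best=H2
  del 179.159.28.0/28 (clear depth 28)
  + 179.159.0.0/16 (H1) depth=16
  + 0.0.0.0/0 (H3) depth=0
  + 67.99.2.170/32 (H1) depth=32
  + 67.99.0.0/20 (H1) depth=20
  + 179.159.28.6/32 (H2) depth=32
  ? 67.99.0.110  path d0:H3→d1:H7→d2:-→d3:-→d4:-→d5:-→d6:-→d7:-→d8:-→d9:-→d10:-→d11:-→d12:-→d13:-→d14:-→d15:-→d16:-→d17:-→d18:-→d19:-→d20:H1→d21:-→d22:-  best=H1
  + 179.159.28.6/32 (H0) depth=32
  ? 179.159.28.6  path d0:H3→d1:-→d2:-→d3:-→d4:-→d5:-→d6:-→d7:-→d8:-→d9:-→d10:-→d11:H2→d12:-→d13:-→d14:-→d15:-→d16:H1→d17:-→d18:-→d19:-→d20:-→d21:-→d22:-→d23:-→d24:-→d25:-→d26:-→d27:-→d28:-→d29:-→d30:-→d31:-→d32:H0  best=H0
  ? 179.128.0.50  path d0:H3→d1:-→d2:-→d3:-→d4:-→d5:-→d6:-→d7:-→d8:-→d9:-→d10:-→d11:H2  best=H2
  + 179.159.0.0/16 (H4) depth=16
  + 179.159.28.0/24 (H3) depth=24
  + 179.159.0.0/16 (H0) depth=16

== LOOKUPS ==
["H2","H1","H1","H2","H1","H2","H2","H2","H7","H5","H2","H1","H0","H2"]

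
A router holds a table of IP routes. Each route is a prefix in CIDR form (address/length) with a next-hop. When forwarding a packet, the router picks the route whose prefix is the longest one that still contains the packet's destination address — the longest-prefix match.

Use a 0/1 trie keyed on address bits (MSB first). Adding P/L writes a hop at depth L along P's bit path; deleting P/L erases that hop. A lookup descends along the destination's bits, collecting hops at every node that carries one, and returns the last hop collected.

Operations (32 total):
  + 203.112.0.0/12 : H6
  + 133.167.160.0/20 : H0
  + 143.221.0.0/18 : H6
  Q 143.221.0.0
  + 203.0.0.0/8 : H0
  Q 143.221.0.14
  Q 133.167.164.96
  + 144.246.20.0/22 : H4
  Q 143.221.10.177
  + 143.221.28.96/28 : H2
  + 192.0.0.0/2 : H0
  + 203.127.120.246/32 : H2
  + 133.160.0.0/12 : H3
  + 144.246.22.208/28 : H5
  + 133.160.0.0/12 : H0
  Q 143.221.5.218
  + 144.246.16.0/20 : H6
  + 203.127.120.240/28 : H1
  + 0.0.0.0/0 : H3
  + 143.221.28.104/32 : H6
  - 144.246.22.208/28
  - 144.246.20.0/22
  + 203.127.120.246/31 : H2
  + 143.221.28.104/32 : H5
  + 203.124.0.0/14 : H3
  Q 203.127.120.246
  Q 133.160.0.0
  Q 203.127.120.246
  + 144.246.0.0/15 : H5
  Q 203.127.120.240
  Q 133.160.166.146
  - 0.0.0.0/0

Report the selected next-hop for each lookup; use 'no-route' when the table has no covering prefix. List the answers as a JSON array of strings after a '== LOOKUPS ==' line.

Process each operation:
  add 203.112.0.0/12 -> H6 at depth 12
  add 133.167.160.0/20 -> H0 at depth 20
  add 143.221.0.0/18 -> H6 at depth 18
  lookup 143.221.0.0: bits 100011111101110100 walk d0:-→d1:-→d2:-→d3:-→d4:-→d5:-→d6:-→d7:-→d8:-→d9:-→d10:-→d11:-→d12:-→d13:-→d14:-→d15:-→d16:-→d17:-→d18:H6 -> H6
  add 203.0.0.0/8 -> H0 at depth 8
  lookup 143.221.0.14: bits 100011111101110100 walk d0:-→d1:-→d2:-→d3:-→d4:-→d5:-→d6:-→d7:-→d8:-→d9:-→d10:-→d11:-→d12:-→d13:-→d14:-→d15:-→d16:-→d17:-→d18:H6 -> H6
  lookup 133.167.164.96: bits 10000101101001111010 walk d0:-→d1:-→d2:-→d3:-→d4:-→d5:-→d6:-→d7:-→d8:-→d9:-→d10:-→d11:-→d12:-→d13:-→d14:-→d15:-→d16:-→d17:-→d18:-→d19:-→d20:H0 -> H0
  add 144.246.20.0/22 -> H4 at depth 22
  lookup 143.221.10.177: bits 100011111101110100 walk d0:-→d1:-→d2:-→d3:-→d4:-→d5:-→d6:-→d7:-→d8:-→d9:-→d10:-→d11:-→d12:-→d13:-→d14:-→d15:-→d16:-→d17:-→d18:H6 -> H6
  add 143.221.28.96/28 -> H2 at depth 28
  add 192.0.0.0/2 -> H0 at depth 2
  add 203.127.120.246/32 -> H2 at depth 32
  add 133.160.0.0/12 -> H3 at depth 12
  add 144.246.22.208/28 -> H5 at depth 28
  add 133.160.0.0/12 -> H0 at depth 12
  lookup 143.221.5.218: bits 1000111111011101000 walk d0:-→d1:-→d2:-→d3:-→d4:-→d5:-→d6:-→d7:-→d8:-→d9:-→d10:-→d11:-→d12:-→d13:-→d14:-→d15:-→d16:-→d17:-→d18:H6→d19:- -> H6
  add 144.246.16.0/20 -> H6 at depth 20
  add 203.127.120.240/28 -> H1 at depth 28
  add 0.0.0.0/0 -> H3 at depth 0
  add 143.221.28.104/32 -> H6 at depth 32
  del 144.246.22.208/28 (clear depth 28)
  del 144.246.20.0/22 (clear depth 22)
  add 203.127.120.246/31 -> H2 at depth 31
  add 143.221.28.104/32 -> H5 at depth 32
  add 203.124.0.0/14 -> H3 at depth 14
  lookup 203.127.120.246: bits 11001011011111110111100011110110 walk d0:H3→d1:-→d2:H0→d3:-→d4:-→d5:-→d6:-→d7:-→d8:H0→d9:-→d10:-→d11:-→d12:H6→d13:-→d14:H3→d15:-→d16:-→d17:-→d18:-→d19:-→d20:-→d21:-→d22:-→d23:-→d24:-→d25:-→d26:-→d27:-→d28:H1→d29:-→d30:-→d31:H2→d32:H2 -> H2
  lookup 133.160.0.0: bits 1000010110100 walk d0:H3→d1:-→d2:-→d3:-→d4:-→d5:-→d6:-→d7:-→d8:-→d9:-→d10:-→d11:-→d12:H0→d13:- -> H0
  lookup 203.127.120.246: bits 11001011011111110111100011110110 walk d0:H3→d1:-→d2:H0→d3:-→d4:-→d5:-→d6:-→d7:-→d8:H0→d9:-→d10:-→d11:-→d12:H6→d13:-→d14:H3→d15:-→d16:-→d17:-→d18:-→d19:-→d20:-→d21:-→d22:-→d23:-→d24:-→d25:-→d26:-→d27:-→d28:H1→d29:-→d30:-→d31:H2→d32:H2 -> H2
  add 144.246.0.0/15 -> H5 at depth 15
  lookup 203.127.120.240: bits 11001011011111110111100011110 walk d0:H3→d1:-→d2:H0→d3:-→d4:-→d5:-→d6:-→d7:-→d8:H0→d9:-→d10:-→d11:-→d12:H6→d13:-→d14:H3→d15:-→d16:-→d17:-→d18:-→d19:-→d20:-→d21:-→d22:-→d23:-→d24:-→d25:-→d26:-→d27:-→d28:H1→d29:- -> H1
  lookup 133.160.166.146: bits 1000010110100 walk d0:H3→d1:-→d2:-→d3:-→d4:-→d5:-→d6:-→d7:-→d8:-→d9:-→d10:-→d11:-→d12:H0→d13:- -> H0
  del 0.0.0.0/0 (clear depth 0)

== LOOKUPS ==
["H6","H6","H0","H6","H6","H2","H0","H2","H1","H0"]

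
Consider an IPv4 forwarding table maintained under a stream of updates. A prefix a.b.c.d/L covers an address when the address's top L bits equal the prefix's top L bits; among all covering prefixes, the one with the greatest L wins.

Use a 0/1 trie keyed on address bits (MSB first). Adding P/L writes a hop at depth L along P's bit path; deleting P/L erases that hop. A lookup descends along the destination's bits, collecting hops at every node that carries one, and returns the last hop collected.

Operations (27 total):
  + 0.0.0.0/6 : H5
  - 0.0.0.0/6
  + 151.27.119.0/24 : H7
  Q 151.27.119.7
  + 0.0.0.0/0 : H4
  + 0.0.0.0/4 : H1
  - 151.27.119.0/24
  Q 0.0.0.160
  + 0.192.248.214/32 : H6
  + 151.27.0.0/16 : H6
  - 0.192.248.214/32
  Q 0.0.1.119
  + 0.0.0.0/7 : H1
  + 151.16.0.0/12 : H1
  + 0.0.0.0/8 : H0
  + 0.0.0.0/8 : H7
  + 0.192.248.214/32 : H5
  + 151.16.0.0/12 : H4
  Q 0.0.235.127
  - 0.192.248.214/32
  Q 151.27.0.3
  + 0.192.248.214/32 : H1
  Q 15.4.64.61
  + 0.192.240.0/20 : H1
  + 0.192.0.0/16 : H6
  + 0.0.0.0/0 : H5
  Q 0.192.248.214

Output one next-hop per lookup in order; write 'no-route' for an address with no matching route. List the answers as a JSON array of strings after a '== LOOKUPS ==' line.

Process each operation:
  + 0.0.0.0/6 (H5) depth=6
  - 0.0.0.0/6 clear@6
  + 151.27.119.0/24 (H7) depth=24
  Q 151.27.119.7: descend 100101110001101101110111 ; hops seen [H7] ; pick H7
  + 0.0.0.0/0 (H4) depth=0
  + 0.0.0.0/4 (H1) depth=4
  - 151.27.119.0/24 clear@24
  Q 0.0.0.160: descend 000000 ; hops seen [H4,H1] ; pick H1
  + 0.192.248.214/32 (H6) depth=32
  + 151.27.0.0/16 (H6) depth=16
  - 0.192.248.214/32 clear@32
  Q 0.0.1.119: descend 00000000 ; hops seen [H4,H1] ; pick H1
  + 0.0.0.0/7 (H1) depth=7
  + 151.16.0.0/12 (H1) depth=12
  + 0.0.0.0/8 (H0) depth=8
  + 0.0.0.0/8 (H7) depth=8
  + 0.192.248.214/32 (H5) depth=32
  + 151.16.0.0/12 (H4) depth=12
  Q 0.0.235.127: descend 00000000 ; hops seen [H4,H1,H1,H7] ; pick H7
  - 0.192.248.214/32 clear@32
  Q 151.27.0.3: descend 10010111000110110 ; hops seen [H4,H4,H6] ; pick H6
  + 0.192.248.214/32 (H1) depth=32
  Q 15.4.64.61: descend 0000 ; hops seen [H4,H1] ; pick H1
  + 0.192.240.0/20 (H1) depth=20
  + 0.192.0.0/16 (H6) depth=16
  + 0.0.0.0/0 (H5) depth=0
  Q 0.192.248.214: descend 00000000110000001111100011010110 ; hops seen [H5,H1,H1,H7,H6,H1,H1] ; pick H1

== LOOKUPS ==
["H7","H1","H1","H7","H6","H1","H1"]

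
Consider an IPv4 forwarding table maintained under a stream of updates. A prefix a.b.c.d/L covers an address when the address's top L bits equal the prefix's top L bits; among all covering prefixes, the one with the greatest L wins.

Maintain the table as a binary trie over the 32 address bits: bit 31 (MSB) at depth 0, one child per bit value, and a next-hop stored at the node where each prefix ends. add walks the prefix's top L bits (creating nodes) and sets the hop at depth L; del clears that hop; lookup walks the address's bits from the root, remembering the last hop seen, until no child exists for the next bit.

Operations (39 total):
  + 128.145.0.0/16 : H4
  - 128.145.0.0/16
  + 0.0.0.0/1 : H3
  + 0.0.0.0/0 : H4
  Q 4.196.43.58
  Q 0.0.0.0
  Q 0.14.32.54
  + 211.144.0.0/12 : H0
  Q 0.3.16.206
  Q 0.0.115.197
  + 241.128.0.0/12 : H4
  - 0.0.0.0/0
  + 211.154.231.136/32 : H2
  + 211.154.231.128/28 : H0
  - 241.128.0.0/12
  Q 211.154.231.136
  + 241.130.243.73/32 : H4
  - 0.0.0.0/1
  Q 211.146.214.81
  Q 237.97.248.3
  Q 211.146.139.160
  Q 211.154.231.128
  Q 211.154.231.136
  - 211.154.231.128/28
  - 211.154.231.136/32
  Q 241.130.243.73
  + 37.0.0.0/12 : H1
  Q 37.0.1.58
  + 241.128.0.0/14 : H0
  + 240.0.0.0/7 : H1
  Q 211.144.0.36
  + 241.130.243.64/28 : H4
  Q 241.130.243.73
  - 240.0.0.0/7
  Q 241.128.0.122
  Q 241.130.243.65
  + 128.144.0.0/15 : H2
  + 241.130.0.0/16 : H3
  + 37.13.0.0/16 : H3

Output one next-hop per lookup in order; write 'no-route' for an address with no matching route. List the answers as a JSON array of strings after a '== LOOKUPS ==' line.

Apply in order:
  add 128.145.0.0/16 -> H4 at depth 16
  - 128.145.0.0/16 clear@16
  add 0.0.0.0/1 -> H3 at depth 1
  add 0.0.0.0/0 -> H4 at depth 0
  lookup 4.196.43.58: bits 0 walk d0:H4→d1:H3 -> H3
  lookup 0.0.0.0: bits 0 walk d0:H4→d1:H3 -> H3
  lookup 0.14.32.54: bits 0 walk d0:H4→d1:H3 -> H3
  add 211.144.0.0/12 -> H0 at depth 12
  lookup 0.3.16.206: bits 0 walk d0:H4→d1:H3 -> H3
  lookup 0.0.115.197: bits 0 walk d0:H4→d1:H3 -> H3
  add 241.128.0.0/12 -> H4 at depth 12
  - 0.0.0.0/0 clear@0
  add 211.154.231.136/32 -> H2 at depth 32
  add 211.154.231.128/28 -> H0 at depth 28
  - 241.128.0.0/12 clear@12
  lookup 211.154.231.136: bits 11010011100110101110011110001000 walk d0:-→d1:-→d2:-→d3:-→d4:-→d5:-→d6:-→d7:-→d8:-→d9:-→d10:-→d11:-→d12:H0→d13:-→d14:-→d15:-→d16:-→d17:-→d18:-→d19:-→d20:-→d21:-→d22:-→d23:-→d24:-→d25:-→d26:-→d27:-→d28:H0→d29:-→d30:-→d31:-→d32:H2 -> H2
  add 241.130.243.73/32 -> H4 at depth 32
  - 0.0.0.0/1 clear@1
  lookup 211.146.214.81: bits 110100111001 walk d0:-→d1:-→d2:-→d3:-→d4:-→d5:-→d6:-→d7:-→d8:-→d9:-→d10:-→d11:-→d12:H0 -> H0
  lookup 237.97.248.3: bits 111 walk d0:-→d1:-→d2:-→d3:- -> no-route
  lookup 211.146.139.160: bits 110100111001 walk d0:-→d1:-→d2:-→d3:-→d4:-→d5:-→d6:-→d7:-→d8:-→d9:-→d10:-→d11:-→d12:H0 -> H0
  lookup 211.154.231.128: bits 1101001110011010111001111000 walk d0:-→d1:-→d2:-→d3:-→d4:-→d5:-→d6:-→d7:-→d8:-→d9:-→d10:-→d11:-→d12:H0→d13:-→d14:-→d15:-→d16:-→d17:-→d18:-→d19:-→d20:-→d21:-→d22:-→d23:-→d24:-→d25:-→d26:-→d27:-→d28:H0 -> H0
  lookup 211.154.231.136: bits 11010011100110101110011110001000 walk d0:-→d1:-→d2:-→d3:-→d4:-→d5:-→d6:-→d7:-→d8:-→d9:-→d10:-→d11:-→d12:H0→d13:-→d14:-→d15:-→d16:-→d17:-→d18:-→d19:-→d20:-→d21:-→d22:-→d23:-→d24:-→d25:-→d26:-→d27:-→d28:H0→d29:-→d30:-→d31:-→d32:H2 -> H2
  - 211.154.231.128/28 clear@28
  - 211.154.231.136/32 clear@32
  lookup 241.130.243.73: bits 11110001100000101111001101001001 walk d0:-→d1:-→d2:-→d3:-→d4:-→d5:-→d6:-→d7:-→d8:-→d9:-→d10:-→d11:-→d12:-→d13:-→d14:-→d15:-→d16:-→d17:-→d18:-→d19:-→d20:-→d21:-→d22:-→d23:-→d24:-→d25:-→d26:-→d27:-→d28:-→d29:-→d30:-→d31:-→d32:H4 -> H4
  add 37.0.0.0/12 -> H1 at depth 12
  lookup 37.0.1.58: bits 001001010000 walk d0:-→d1:-→d2:-→d3:-→d4:-→d5:-→d6:-→d7:-→d8:-→d9:-→d10:-→d11:-→d12:H1 -> H1
  add 241.128.0.0/14 -> H0 at depth 14
  add 240.0.0.0/7 -> H1 at depth 7
  lookup 211.144.0.36: bits 110100111001 walk d0:-→d1:-→d2:-→d3:-→d4:-→d5:-→d6:-→d7:-→d8:-→d9:-→d10:-→d11:-→d12:H0 -> H0
  add 241.130.243.64/28 -> H4 at depth 28
  lookup 241.130.243.73: bits 11110001100000101111001101001001 walk d0:-→d1:-→d2:-→d3:-→d4:-→d5:-→d6:-→d7:H1→d8:-→d9:-→d10:-→d11:-→d12:-→d13:-→d14:H0→d15:-→d16:-→d17:-→d18:-→d19:-→d20:-→d21:-→d22:-→d23:-→d24:-→d25:-→d26:-→d27:-→d28:H4→d29:-→d30:-→d31:-→d32:H4 -> H4
  - 240.0.0.0/7 clear@7
  lookup 241.128.0.122: bits 11110001100000 walk d0:-→d1:-→d2:-→d3:-→d4:-→d5:-→d6:-→d7:-→d8:-→d9:-→d10:-→d11:-→d12:-→d13:-→d14:H0 -> H0
  lookup 241.130.243.65: bits 1111000110000010111100110100 walk d0:-→d1:-→d2:-→d3:-→d4:-→d5:-→d6:-→d7:-→d8:-→d9:-→d10:-→d11:-→d12:-→d13:-→d14:H0→d15:-→d16:-→d17:-→d18:-→d19:-→d20:-→d21:-→d22:-→d23:-→d24:-→d25:-→d26:-→d27:-→d28:H4 -> H4
  add 128.144.0.0/15 -> H2 at depth 15
  add 241.130.0.0/16 -> H3 at depth 16
  add 37.13.0.0/16 -> H3 at depth 16

== LOOKUPS ==
["H3","H3","H3","H3","H3","H2","H0","no-route","H0","H0","H2","H4","H1","H0","H4","H0","H4"]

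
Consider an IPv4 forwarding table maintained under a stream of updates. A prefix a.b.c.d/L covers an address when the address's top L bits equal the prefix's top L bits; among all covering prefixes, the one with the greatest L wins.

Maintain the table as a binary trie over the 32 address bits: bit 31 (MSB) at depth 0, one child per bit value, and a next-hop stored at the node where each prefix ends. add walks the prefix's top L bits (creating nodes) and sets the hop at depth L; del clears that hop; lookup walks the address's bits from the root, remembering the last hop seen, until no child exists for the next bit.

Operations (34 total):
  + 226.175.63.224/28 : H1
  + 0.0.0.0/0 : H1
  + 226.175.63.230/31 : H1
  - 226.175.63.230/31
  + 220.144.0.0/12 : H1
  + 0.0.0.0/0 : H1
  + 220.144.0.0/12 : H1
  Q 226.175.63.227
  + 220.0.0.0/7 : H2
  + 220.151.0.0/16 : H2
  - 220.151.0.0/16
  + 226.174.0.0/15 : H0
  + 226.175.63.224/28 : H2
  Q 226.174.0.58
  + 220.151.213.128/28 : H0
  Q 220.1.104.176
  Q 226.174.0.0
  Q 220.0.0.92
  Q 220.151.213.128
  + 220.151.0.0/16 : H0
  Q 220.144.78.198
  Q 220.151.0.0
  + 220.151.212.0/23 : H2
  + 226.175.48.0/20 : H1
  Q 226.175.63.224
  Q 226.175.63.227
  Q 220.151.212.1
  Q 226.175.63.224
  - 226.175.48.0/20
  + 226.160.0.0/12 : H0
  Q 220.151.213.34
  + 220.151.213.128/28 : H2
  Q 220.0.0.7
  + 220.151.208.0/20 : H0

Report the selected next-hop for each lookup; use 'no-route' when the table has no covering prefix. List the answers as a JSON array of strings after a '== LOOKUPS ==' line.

Apply in order:
  add 226.175.63.224/28 -> H1 at depth 28
  add 0.0.0.0/0 -> H1 at depth 0
  add 226.175.63.230/31 -> H1 at depth 31
  - 226.175.63.230/31 clear@31
  add 220.144.0.0/12 -> H1 at depth 12
  add 0.0.0.0/0 -> H1 at depth 0
  add 220.144.0.0/12 -> H1 at depth 12
  Q 226.175.63.227: descend 11100010101011110011111111100 ; hops seen [H1,H1] ; pick H1
  add 220.0.0.0/7 -> H2 at depth 7
  add 220.151.0.0/16 -> H2 at depth 16
  - 220.151.0.0/16 clear@16
  add 226.174.0.0/15 -> H0 at depth 15
  add 226.175.63.224/28 -> H2 at depth 28
  Q 226.174.0.58: descend 111000101010111 ; hops seen [H1,H0] ; pick H0
  add 220.151.213.128/28 -> H0 at depth 28
  Q 220.1.104.176: descend 11011100 ; hops seen [H1,H2] ; pick H2
  Q 226.174.0.0: descend 111000101010111 ; hops seen [H1,H0] ; pick H0
  Q 220.0.0.92: descend 11011100 ; hops seen [H1,H2] ; pick H2
  Q 220.151.213.128: descend 1101110010010111110101011000 ; hops seen [H1,H2,H1,H0] ; pick H0
  add 220.151.0.0/16 -> H0 at depth 16
  Q 220.144.78.198: descend 1101110010010 ; hops seen [H1,H2,H1] ; pick H1
  Q 220.151.0.0: descend 1101110010010111 ; hops seen [H1,H2,H1,H0] ; pick H0
  add 220.151.212.0/23 -> H2 at depth 23
  add 226.175.48.0/20 -> H1 at depth 20
  Q 226.175.63.224: descend 11100010101011110011111111100 ; hops seen [H1,H0,H1,H2] ; pick H2
  Q 226.175.63.227: descend 11100010101011110011111111100 ; hops seen [H1,H0,H1,H2] ; pick H2
  Q 220.151.212.1: descend 11011100100101111101010 ; hops seen [H1,H2,H1,H0,H2] ; pick H2
  Q 226.175.63.224: descend 11100010101011110011111111100 ; hops seen [H1,H0,H1,H2] ; pick H2
  - 226.175.48.0/20 clear@20
  add 226.160.0.0/12 -> H0 at depth 12
  Q 220.151.213.34: descend 110111001001011111010101 ; hops seen [H1,H2,H1,H0,H2] ; pick H2
  add 220.151.213.128/28 -> H2 at depth 28
  Q 220.0.0.7: descend 11011100 ; hops seen [H1,H2] ; pick H2
  add 220.151.208.0/20 -> H0 at depth 20

== LOOKUPS ==
["H1","H0","H2","H0","H2","H0","H1","H0","H2","H2","H2","H2","H2","H2"]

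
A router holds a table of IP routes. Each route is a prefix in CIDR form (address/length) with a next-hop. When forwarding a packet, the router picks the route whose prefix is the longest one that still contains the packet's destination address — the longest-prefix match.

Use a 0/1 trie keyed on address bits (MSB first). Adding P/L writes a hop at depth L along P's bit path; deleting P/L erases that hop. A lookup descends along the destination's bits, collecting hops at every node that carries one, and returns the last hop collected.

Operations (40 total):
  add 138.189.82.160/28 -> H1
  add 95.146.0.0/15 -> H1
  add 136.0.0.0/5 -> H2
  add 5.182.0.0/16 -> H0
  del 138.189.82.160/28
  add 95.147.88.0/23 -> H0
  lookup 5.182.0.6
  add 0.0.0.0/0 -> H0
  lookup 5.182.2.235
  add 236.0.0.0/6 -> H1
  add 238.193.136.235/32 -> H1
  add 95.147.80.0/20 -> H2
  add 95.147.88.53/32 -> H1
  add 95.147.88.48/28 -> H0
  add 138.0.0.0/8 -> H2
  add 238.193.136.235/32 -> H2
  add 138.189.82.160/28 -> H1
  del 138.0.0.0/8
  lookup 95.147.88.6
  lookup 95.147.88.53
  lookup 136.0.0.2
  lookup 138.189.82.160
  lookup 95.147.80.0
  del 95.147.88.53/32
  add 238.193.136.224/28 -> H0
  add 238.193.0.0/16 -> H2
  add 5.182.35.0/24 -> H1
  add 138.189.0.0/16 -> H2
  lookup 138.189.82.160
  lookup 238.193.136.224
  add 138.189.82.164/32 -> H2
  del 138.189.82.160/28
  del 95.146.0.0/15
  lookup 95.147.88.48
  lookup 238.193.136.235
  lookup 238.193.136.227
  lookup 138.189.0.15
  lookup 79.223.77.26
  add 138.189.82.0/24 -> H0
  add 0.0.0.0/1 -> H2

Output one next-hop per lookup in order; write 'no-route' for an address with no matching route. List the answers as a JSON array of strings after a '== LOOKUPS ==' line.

Process each operation:
  add 138.189.82.160/28 -> H1 at depth 28
  add 95.146.0.0/15 -> H1 at depth 15
  add 136.0.0.0/5 -> H2 at depth 5
  add 5.182.0.0/16 -> H0 at depth 16
  del 138.189.82.160/28 (clear depth 28)
  add 95.147.88.0/23 -> H0 at depth 23
  lookup 5.182.0.6: bits 0000010110110110 walk d0:-→d1:-→d2:-→d3:-→d4:-→d5:-→d6:-→d7:-→d8:-→d9:-→d10:-→d11:-→d12:-→d13:-→d14:-→d15:-→d16:H0 -> H0
  add 0.0.0.0/0 -> H0 at depth 0
  lookup 5.182.2.235: bits 0000010110110110 walk d0:H0→d1:-→d2:-→d3:-→d4:-→d5:-→d6:-→d7:-→d8:-→d9:-→d10:-→d11:-→d12:-→d13:-→d14:-→d15:-→d16:H0 -> H0
  add 236.0.0.0/6 -> H1 at depth 6
  add 238.193.136.235/32 -> H1 at depth 32
  add 95.147.80.0/20 -> H2 at depth 20
  add 95.147.88.53/32 -> H1 at depth 32
  add 95.147.88.48/28 -> H0 at depth 28
  add 138.0.0.0/8 -> H2 at depth 8
  add 238.193.136.235/32 -> H2 at depth 32
  add 138.189.82.160/28 -> H1 at depth 28
  del 138.0.0.0/8 (clear depth 8)
  lookup 95.147.88.6: bits 01011111100100110101100000 walk d0:H0→d1:-→d2:-→d3:-→d4:-→d5:-→d6:-→d7:-→d8:-→d9:-→d10:-→d11:-→d12:-→d13:-→d14:-→d15:H1→d16:-→d17:-→d18:-→d19:-→d20:H2→d21:-→d22:-→d23:H0→d24:-→d25:-→d26:- -> H0
  lookup 95.147.88.53: bits 01011111100100110101100000110101 walk d0:H0→d1:-→d2:-→d3:-→d4:-→d5:-→d6:-→d7:-→d8:-→d9:-→d10:-→d11:-→d12:-→d13:-→d14:-→d15:H1→d16:-→d17:-→d18:-→d19:-→d20:H2→d21:-→d22:-→d23:H0→d24:-→d25:-→d26:-→d27:-→d28:H0→d29:-→d30:-→d31:-→d32:H1 -> H1
  lookup 136.0.0.2: bits 100010 walk d0:H0→d1:-→d2:-→d3:-→d4:-→d5:H2→d6:- -> H2
  lookup 138.189.82.160: bits 1000101010111101010100101010 walk d0:H0→d1:-→d2:-→d3:-→d4:-→d5:H2→d6:-→d7:-→d8:-→d9:-→d10:-→d11:-→d12:-→d13:-→d14:-→d15:-→d16:-→d17:-→d18:-→d19:-→d20:-→d21:-→d22:-→d23:-→d24:-→d25:-→d26:-→d27:-→d28:H1 -> H1
  lookup 95.147.80.0: bits 01011111100100110101 walk d0:H0→d1:-→d2:-→d3:-→d4:-→d5:-→d6:-→d7:-→d8:-→d9:-→d10:-→d11:-→d12:-→d13:-→d14:-→d15:H1→d16:-→d17:-→d18:-→d19:-→d20:H2 -> H2
  del 95.147.88.53/32 (clear depth 32)
  add 238.193.136.224/28 -> H0 at depth 28
  add 238.193.0.0/16 -> H2 at depth 16
  add 5.182.35.0/24 -> H1 at depth 24
  add 138.189.0.0/16 -> H2 at depth 16
  lookup 138.189.82.160: bits 1000101010111101010100101010 walk d0:H0→d1:-→d2:-→d3:-→d4:-→d5:H2→d6:-→d7:-→d8:-→d9:-→d10:-→d11:-→d12:-→d13:-→d14:-→d15:-→d16:H2→d17:-→d18:-→d19:-→d20:-→d21:-→d22:-→d23:-→d24:-→d25:-→d26:-→d27:-→d28:H1 -> H1
  lookup 238.193.136.224: bits 1110111011000001100010001110 walk d0:H0→d1:-→d2:-→d3:-→d4:-→d5:-→d6:H1→d7:-→d8:-→d9:-→d10:-→d11:-→d12:-→d13:-→d14:-→d15:-→d16:H2→d17:-→d18:-→d19:-→d20:-→d21:-→d22:-→d23:-→d24:-→d25:-→d26:-→d27:-→d28:H0 -> H0
  add 138.189.82.164/32 -> H2 at depth 32
  del 138.189.82.160/28 (clear depth 28)
  del 95.146.0.0/15 (clear depth 15)
  lookup 95.147.88.48: bits 01011111100100110101100000110 walk d0:H0→d1:-→d2:-→d3:-→d4:-→d5:-→d6:-→d7:-→d8:-→d9:-→d10:-→d11:-→d12:-→d13:-→d14:-→d15:-→d16:-→d17:-→d18:-→d19:-→d20:H2→d21:-→d22:-→d23:H0→d24:-→d25:-→d26:-→d27:-→d28:H0→d29:- -> H0
  lookup 238.193.136.235: bits 11101110110000011000100011101011 walk d0:H0→d1:-→d2:-→d3:-→d4:-→d5:-→d6:H1→d7:-→d8:-→d9:-→d10:-→d11:-→d12:-→d13:-→d14:-→d15:-→d16:H2→d17:-→d18:-→d19:-→d20:-→d21:-→d22:-→d23:-→d24:-→d25:-→d26:-→d27:-→d28:H0→d29:-→d30:-→d31:-→d32:H2 -> H2
  lookup 238.193.136.227: bits 1110111011000001100010001110 walk d0:H0→d1:-→d2:-→d3:-→d4:-→d5:-→d6:H1→d7:-→d8:-→d9:-→d10:-→d11:-→d12:-→d13:-→d14:-→d15:-→d16:H2→d17:-→d18:-→d19:-→d20:-→d21:-→d22:-→d23:-→d24:-→d25:-→d26:-→d27:-→d28:H0 -> H0
  lookup 138.189.0.15: bits 10001010101111010 walk d0:H0→d1:-→d2:-→d3:-→d4:-→d5:H2→d6:-→d7:-→d8:-→d9:-→d10:-→d11:-→d12:-→d13:-→d14:-→d15:-→d16:H2→d17:- -> H2
  lookup 79.223.77.26: bits 010 walk d0:H0→d1:-→d2:-→d3:- -> H0
  add 138.189.82.0/24 -> H0 at depth 24
  add 0.0.0.0/1 -> H2 at depth 1

== LOOKUPS ==
["H0","H0","H0","H1","H2","H1","H2","H1","H0","H0","H2","H0","H2","H0"]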